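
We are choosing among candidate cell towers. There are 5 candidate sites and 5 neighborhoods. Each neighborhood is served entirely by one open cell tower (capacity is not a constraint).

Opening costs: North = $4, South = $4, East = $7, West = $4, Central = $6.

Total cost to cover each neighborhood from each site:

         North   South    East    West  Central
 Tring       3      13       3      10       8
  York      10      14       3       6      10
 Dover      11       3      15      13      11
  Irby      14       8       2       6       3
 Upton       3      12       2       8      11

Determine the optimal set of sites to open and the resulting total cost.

Open South and East; minimum total cost 24.

For any fixed open set, each neighborhood goes to its cheapest open site; total = fixed + service.
{South, East}: Tring→East 3, York→East 3, Dover→South 3, Irby→East 2, Upton→East 2. Service 13; fixed 11; total 24.
{North, South, East}: service 13 + fixed 15 = 28
{South, East, West}: Tring→East 3, York→East 3, Dover→South 3, Irby→East 2, Upton→East 2. Service 13; fixed 15; total 28.
{North, South, East, West, Central}: service 13 + fixed 25 = 38
No other subset beats 24.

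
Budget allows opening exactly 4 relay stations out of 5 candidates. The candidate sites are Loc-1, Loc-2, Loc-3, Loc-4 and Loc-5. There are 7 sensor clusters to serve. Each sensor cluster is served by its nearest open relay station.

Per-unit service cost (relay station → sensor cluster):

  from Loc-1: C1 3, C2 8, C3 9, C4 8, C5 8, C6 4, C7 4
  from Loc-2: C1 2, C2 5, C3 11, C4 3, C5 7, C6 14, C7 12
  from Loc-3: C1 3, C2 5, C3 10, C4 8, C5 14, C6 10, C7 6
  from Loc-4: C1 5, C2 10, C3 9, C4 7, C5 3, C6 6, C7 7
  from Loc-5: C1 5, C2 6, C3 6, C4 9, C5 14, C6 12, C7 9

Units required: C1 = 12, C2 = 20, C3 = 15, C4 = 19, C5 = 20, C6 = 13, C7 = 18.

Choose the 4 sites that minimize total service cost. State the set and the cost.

Choose Loc-1, Loc-2, Loc-4 and Loc-5; total service cost 455.

With exactly 4 open, each sensor cluster uses its cheapest among the chosen.
{Loc-1, Loc-2, Loc-4, Loc-5}: C1→Loc-2 2·12=24, C2→Loc-2 5·20=100, C3→Loc-5 6·15=90, C4→Loc-2 3·19=57, C5→Loc-4 3·20=60, C6→Loc-1 4·13=52, C7→Loc-1 4·18=72. Service cost 455.
{Loc-1, Loc-2, Loc-3, Loc-4}: service cost 500
{Loc-2, Loc-3, Loc-4, Loc-5}: service cost 517
Among all 5 size-4 choices, {Loc-1, Loc-2, Loc-4, Loc-5} is lowest.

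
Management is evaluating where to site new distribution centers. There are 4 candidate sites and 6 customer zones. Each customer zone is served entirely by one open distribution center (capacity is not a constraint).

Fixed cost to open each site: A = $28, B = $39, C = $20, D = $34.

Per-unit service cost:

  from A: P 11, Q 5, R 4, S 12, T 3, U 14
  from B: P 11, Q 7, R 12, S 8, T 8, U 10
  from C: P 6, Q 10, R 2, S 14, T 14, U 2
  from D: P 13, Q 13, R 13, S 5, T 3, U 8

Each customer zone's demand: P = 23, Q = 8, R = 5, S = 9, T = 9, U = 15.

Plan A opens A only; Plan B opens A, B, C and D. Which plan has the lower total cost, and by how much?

Plan B is cheaper by 275.

Plan A: {A}: P→A 11·23=253, Q→A 5·8=40, R→A 4·5=20, S→A 12·9=108, T→A 3·9=27, U→A 14·15=210. Service 658; fixed 28; total 686.
Plan B: {A, B, C, D}: P→C 6·23=138, Q→A 5·8=40, R→C 2·5=10, S→D 5·9=45, T→A 3·9=27, U→C 2·15=30. Service 290; fixed 121; total 411.
Difference: |686 − 411| = 275.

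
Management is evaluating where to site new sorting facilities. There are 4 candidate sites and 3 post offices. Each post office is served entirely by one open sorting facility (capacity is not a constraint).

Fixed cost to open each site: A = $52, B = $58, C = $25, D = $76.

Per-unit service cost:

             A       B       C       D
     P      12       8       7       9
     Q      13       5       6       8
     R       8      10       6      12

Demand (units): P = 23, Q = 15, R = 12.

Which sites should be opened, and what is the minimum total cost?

For any fixed open set, each post office goes to its cheapest open site; total = fixed + service.
{C}: P→C 7·23=161, Q→C 6·15=90, R→C 6·12=72. Service 323; fixed 25; total 348.
{B, C}: service 308 + fixed 83 = 391
{A, C}: service 323 + fixed 77 = 400
{A, B, C, D}: service 308 + fixed 211 = 519
(All 15 nonempty subsets were checked; C only is lowest.)

Open C only; minimum total cost 348.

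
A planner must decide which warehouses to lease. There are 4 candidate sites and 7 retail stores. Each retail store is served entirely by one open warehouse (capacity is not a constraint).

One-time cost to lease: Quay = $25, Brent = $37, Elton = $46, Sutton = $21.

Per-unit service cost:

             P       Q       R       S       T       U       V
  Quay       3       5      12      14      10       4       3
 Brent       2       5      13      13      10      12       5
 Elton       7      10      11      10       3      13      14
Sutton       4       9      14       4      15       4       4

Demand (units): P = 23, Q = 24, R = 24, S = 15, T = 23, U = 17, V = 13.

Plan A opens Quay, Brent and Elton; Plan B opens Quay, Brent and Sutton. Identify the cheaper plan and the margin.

Plan A: {Quay, Brent, Elton}: P→Brent 2·23=46, Q→Quay 5·24=120, R→Elton 11·24=264, S→Elton 10·15=150, T→Elton 3·23=69, U→Quay 4·17=68, V→Quay 3·13=39. Service 756; fixed 108; total 864.
Plan B: {Quay, Brent, Sutton}: P→Brent 2·23=46, Q→Quay 5·24=120, R→Quay 12·24=288, S→Sutton 4·15=60, T→Quay 10·23=230, U→Quay 4·17=68, V→Quay 3·13=39. Service 851; fixed 83; total 934.
Difference: |864 − 934| = 70.

Plan A is cheaper by 70.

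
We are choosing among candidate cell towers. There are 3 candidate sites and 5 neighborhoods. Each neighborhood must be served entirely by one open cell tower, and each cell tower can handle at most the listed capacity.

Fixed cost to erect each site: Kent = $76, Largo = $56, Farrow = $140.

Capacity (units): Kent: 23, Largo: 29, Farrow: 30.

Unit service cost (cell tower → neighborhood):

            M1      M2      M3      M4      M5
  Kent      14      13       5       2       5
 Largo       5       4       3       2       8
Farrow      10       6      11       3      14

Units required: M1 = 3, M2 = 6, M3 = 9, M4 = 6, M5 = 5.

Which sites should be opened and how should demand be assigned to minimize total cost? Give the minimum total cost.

Minimum total cost: 174

Open {Largo}: M1→Largo 5·3=15, M2→Largo 4·6=24, M3→Largo 3·9=27, M4→Largo 2·6=12, M5→Largo 8·5=40.
Loads: Largo carries 29/29. Service 118; fixed 56; total 174.
Next best feasible plan costs 235.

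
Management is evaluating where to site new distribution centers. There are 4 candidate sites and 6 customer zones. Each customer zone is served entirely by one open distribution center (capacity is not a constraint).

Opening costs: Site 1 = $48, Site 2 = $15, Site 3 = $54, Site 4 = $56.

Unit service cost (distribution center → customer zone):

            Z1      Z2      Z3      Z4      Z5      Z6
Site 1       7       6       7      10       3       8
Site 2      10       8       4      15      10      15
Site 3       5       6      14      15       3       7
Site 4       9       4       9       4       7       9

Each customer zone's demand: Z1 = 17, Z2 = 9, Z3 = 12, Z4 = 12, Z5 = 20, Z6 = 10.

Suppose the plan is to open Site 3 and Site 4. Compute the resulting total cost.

Total cost: 517

Each customer zone is assigned to its cheapest site among the open ones.
{Site 3, Site 4}: Z1→Site 3 5·17=85, Z2→Site 4 4·9=36, Z3→Site 4 9·12=108, Z4→Site 4 4·12=48, Z5→Site 3 3·20=60, Z6→Site 3 7·10=70. Service 407; fixed 110; total 517.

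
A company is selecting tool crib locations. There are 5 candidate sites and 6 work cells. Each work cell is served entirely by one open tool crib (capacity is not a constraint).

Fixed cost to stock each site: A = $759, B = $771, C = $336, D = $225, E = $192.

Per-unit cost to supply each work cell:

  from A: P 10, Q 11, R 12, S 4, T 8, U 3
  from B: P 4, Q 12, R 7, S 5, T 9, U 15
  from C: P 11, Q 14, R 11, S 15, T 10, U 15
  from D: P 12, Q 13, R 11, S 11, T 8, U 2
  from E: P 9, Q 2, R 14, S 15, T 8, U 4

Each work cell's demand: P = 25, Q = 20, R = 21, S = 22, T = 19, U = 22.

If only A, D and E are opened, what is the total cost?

Total cost: 1956

Each work cell is assigned to its cheapest site among the open ones.
{A, D, E}: P→E 9·25=225, Q→E 2·20=40, R→D 11·21=231, S→A 4·22=88, T→A 8·19=152, U→D 2·22=44. Service 780; fixed 1176; total 1956.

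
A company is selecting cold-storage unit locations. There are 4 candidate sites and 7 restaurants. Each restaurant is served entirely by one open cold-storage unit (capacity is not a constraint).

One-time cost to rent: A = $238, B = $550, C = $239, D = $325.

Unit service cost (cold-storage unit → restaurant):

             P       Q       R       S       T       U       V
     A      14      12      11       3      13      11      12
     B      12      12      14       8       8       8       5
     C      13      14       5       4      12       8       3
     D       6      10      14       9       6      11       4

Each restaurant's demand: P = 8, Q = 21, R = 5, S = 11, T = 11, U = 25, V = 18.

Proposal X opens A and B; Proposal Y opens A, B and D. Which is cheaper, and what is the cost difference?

Proposal X is cheaper by 195.

Proposal X: {A, B}: P→B 12·8=96, Q→A 12·21=252, R→A 11·5=55, S→A 3·11=33, T→B 8·11=88, U→B 8·25=200, V→B 5·18=90. Service 814; fixed 788; total 1602.
Proposal Y: {A, B, D}: P→D 6·8=48, Q→D 10·21=210, R→A 11·5=55, S→A 3·11=33, T→D 6·11=66, U→B 8·25=200, V→D 4·18=72. Service 684; fixed 1113; total 1797.
Difference: |1602 − 1797| = 195.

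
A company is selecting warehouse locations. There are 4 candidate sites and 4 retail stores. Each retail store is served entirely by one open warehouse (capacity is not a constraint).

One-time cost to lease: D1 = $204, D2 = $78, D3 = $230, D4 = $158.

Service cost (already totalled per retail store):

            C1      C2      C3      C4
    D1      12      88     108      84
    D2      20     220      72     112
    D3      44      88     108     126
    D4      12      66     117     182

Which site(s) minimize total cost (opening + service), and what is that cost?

For any fixed open set, each retail store goes to its cheapest open site; total = fixed + service.
{D1}: C1→D1 12, C2→D1 88, C3→D1 108, C4→D1 84. Service 292; fixed 204; total 496.
{D2, D4}: C1→D4 12, C2→D4 66, C3→D2 72, C4→D2 112. Service 262; fixed 236; total 498.
{D2}: service 424 + fixed 78 = 502
{D1, D2, D3, D4}: service 234 + fixed 670 = 904
No other subset beats 496.

Open D1 only; minimum total cost 496.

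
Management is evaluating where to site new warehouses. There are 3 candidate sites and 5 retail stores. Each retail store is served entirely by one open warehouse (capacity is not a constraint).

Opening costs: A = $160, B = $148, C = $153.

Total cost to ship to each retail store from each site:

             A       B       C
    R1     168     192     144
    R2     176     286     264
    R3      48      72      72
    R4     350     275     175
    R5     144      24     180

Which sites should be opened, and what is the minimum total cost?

For any fixed open set, each retail store goes to its cheapest open site; total = fixed + service.
{B, C}: R1→C 144, R2→C 264, R3→B 72, R4→C 175, R5→B 24. Service 679; fixed 301; total 980.
{C}: service 835 + fixed 153 = 988
{B}: service 849 + fixed 148 = 997
{A, B, C}: R1→C 144, R2→A 176, R3→A 48, R4→C 175, R5→B 24. Service 567; fixed 461; total 1028.
No other subset beats 980.

Open B and C; minimum total cost 980.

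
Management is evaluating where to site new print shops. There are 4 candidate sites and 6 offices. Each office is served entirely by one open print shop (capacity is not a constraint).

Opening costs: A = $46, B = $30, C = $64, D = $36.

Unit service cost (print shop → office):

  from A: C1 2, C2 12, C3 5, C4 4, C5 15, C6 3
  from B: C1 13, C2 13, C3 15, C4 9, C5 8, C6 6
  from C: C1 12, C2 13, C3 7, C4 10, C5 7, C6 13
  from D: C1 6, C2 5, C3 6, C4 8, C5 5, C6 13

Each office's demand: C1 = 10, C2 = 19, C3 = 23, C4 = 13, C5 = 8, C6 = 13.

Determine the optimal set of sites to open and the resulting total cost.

For any fixed open set, each office goes to its cheapest open site; total = fixed + service.
{A, D}: C1→A 2·10=20, C2→D 5·19=95, C3→A 5·23=115, C4→A 4·13=52, C5→D 5·8=40, C6→A 3·13=39. Service 361; fixed 82; total 443.
{A, B, D}: service 361 + fixed 112 = 473
{A, C, D}: C1→A 2·10=20, C2→D 5·19=95, C3→A 5·23=115, C4→A 4·13=52, C5→D 5·8=40, C6→A 3·13=39. Service 361; fixed 146; total 507.
{A, B, C, D}: service 361 + fixed 176 = 537
No other subset beats 443.

Open A and D; minimum total cost 443.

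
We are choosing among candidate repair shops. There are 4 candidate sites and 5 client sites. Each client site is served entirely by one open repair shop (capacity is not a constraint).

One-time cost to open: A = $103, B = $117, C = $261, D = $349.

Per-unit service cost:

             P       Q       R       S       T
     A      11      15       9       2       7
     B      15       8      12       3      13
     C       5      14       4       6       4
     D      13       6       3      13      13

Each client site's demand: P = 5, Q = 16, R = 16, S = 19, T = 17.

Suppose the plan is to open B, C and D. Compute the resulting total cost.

Total cost: 1021

Each client site is assigned to its cheapest site among the open ones.
{B, C, D}: P→C 5·5=25, Q→D 6·16=96, R→D 3·16=48, S→B 3·19=57, T→C 4·17=68. Service 294; fixed 727; total 1021.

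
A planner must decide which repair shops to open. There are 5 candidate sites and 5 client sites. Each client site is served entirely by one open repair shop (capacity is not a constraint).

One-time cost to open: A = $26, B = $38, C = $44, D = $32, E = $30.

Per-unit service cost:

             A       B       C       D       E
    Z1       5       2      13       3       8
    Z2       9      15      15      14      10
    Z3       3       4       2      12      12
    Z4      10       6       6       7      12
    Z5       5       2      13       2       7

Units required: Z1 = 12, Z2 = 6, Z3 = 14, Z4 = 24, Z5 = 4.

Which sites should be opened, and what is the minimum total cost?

Open A and B; minimum total cost 336.

For any fixed open set, each client site goes to its cheapest open site; total = fixed + service.
{A, B}: Z1→B 2·12=24, Z2→A 9·6=54, Z3→A 3·14=42, Z4→B 6·24=144, Z5→B 2·4=8. Service 272; fixed 64; total 336.
{B}: service 322 + fixed 38 = 360
{B, E}: Z1→B 2·12=24, Z2→E 10·6=60, Z3→B 4·14=56, Z4→B 6·24=144, Z5→B 2·4=8. Service 292; fixed 68; total 360.
{A, B, C, D, E}: service 258 + fixed 170 = 428
No other subset beats 336.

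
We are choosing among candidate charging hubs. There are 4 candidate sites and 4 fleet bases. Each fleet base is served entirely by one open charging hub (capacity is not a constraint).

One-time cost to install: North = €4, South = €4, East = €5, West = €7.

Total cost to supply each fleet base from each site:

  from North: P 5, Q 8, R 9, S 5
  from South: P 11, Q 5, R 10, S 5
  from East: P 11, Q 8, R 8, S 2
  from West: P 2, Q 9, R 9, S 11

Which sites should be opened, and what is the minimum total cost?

For any fixed open set, each fleet base goes to its cheapest open site; total = fixed + service.
{North}: P→North 5, Q→North 8, R→North 9, S→North 5. Service 27; fixed 4; total 31.
{North, South}: service 24 + fixed 8 = 32
{North, East}: P→North 5, Q→North 8, R→East 8, S→East 2. Service 23; fixed 9; total 32.
{North, South, East, West}: service 17 + fixed 20 = 37
No other subset beats 31.

Open North only; minimum total cost 31.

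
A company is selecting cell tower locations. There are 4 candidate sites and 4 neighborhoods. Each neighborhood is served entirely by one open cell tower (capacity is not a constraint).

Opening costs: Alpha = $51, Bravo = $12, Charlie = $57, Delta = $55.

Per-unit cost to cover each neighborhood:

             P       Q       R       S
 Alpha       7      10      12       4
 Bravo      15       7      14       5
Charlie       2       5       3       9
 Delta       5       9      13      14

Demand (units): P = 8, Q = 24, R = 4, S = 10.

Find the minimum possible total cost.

For any fixed open set, each neighborhood goes to its cheapest open site; total = fixed + service.
{Bravo, Charlie}: P→Charlie 2·8=16, Q→Charlie 5·24=120, R→Charlie 3·4=12, S→Bravo 5·10=50. Service 198; fixed 69; total 267.
{Charlie}: P→Charlie 2·8=16, Q→Charlie 5·24=120, R→Charlie 3·4=12, S→Charlie 9·10=90. Service 238; fixed 57; total 295.
{Alpha, Charlie}: service 188 + fixed 108 = 296
{Alpha, Bravo, Charlie, Delta}: P→Charlie 2·8=16, Q→Charlie 5·24=120, R→Charlie 3·4=12, S→Alpha 4·10=40. Service 188; fixed 175; total 363.
No other subset beats 267.

Minimum total cost: 267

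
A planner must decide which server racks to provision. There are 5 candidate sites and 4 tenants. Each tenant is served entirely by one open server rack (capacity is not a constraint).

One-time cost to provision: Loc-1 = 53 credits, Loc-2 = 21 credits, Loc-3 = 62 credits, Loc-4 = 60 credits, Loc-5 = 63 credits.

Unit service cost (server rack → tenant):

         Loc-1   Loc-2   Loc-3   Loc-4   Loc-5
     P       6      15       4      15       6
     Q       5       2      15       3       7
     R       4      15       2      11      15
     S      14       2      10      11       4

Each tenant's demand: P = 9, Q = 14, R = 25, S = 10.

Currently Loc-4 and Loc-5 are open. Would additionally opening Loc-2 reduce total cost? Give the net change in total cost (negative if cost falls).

Yes — net change −13 (cost falls by 13).

Current service cost with {Loc-4, Loc-5}: 411.
Adding Loc-2: each tenant re-picks its cheapest; new service cost 377, saving 34.
Extra fixed cost: 21. Net change = 21 − 34 = -13.
(Totals: 534 → 521.)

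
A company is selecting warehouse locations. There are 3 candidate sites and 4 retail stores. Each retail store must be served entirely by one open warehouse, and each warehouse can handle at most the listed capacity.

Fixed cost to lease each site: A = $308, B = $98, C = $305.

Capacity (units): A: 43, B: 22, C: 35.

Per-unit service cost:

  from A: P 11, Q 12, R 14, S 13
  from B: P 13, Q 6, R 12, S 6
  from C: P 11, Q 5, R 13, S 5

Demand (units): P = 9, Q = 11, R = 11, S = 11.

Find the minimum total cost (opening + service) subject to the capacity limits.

Minimum total cost: 744

Open {B, C}: P→C 11·9=99, Q→C 5·11=55, R→B 12·11=132, S→C 5·11=55.
Loads: B carries 11/22, C carries 31/35. Service 341; fixed 403; total 744.
Next best feasible plan costs 755.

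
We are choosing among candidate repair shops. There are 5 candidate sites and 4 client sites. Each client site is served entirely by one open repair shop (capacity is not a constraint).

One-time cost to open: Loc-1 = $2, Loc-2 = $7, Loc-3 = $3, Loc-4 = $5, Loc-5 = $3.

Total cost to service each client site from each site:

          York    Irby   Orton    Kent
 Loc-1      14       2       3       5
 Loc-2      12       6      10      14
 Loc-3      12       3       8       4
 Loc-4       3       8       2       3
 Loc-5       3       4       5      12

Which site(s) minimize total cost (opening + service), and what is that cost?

For any fixed open set, each client site goes to its cheapest open site; total = fixed + service.
{Loc-1, Loc-4}: York→Loc-4 3, Irby→Loc-1 2, Orton→Loc-4 2, Kent→Loc-4 3. Service 10; fixed 7; total 17.
{Loc-1, Loc-5}: service 13 + fixed 5 = 18
{Loc-3, Loc-4}: service 11 + fixed 8 = 19
{Loc-1, Loc-2, Loc-3, Loc-4, Loc-5}: York→Loc-4 3, Irby→Loc-1 2, Orton→Loc-4 2, Kent→Loc-4 3. Service 10; fixed 20; total 30.
No other subset beats 17.

Open Loc-1 and Loc-4; minimum total cost 17.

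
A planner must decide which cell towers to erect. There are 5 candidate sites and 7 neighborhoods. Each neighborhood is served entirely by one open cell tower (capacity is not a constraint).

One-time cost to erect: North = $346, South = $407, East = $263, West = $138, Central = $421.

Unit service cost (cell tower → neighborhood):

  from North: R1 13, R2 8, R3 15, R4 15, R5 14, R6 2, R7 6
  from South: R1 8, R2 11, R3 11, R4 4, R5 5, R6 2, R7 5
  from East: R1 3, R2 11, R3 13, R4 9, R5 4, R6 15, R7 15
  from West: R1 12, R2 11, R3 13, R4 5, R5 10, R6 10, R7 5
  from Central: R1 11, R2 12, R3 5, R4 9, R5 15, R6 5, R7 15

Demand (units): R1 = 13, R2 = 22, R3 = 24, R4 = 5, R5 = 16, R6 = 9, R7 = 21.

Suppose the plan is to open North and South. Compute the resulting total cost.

Total cost: 1520

Each neighborhood is assigned to its cheapest site among the open ones.
{North, South}: R1→South 8·13=104, R2→North 8·22=176, R3→South 11·24=264, R4→South 4·5=20, R5→South 5·16=80, R6→North 2·9=18, R7→South 5·21=105. Service 767; fixed 753; total 1520.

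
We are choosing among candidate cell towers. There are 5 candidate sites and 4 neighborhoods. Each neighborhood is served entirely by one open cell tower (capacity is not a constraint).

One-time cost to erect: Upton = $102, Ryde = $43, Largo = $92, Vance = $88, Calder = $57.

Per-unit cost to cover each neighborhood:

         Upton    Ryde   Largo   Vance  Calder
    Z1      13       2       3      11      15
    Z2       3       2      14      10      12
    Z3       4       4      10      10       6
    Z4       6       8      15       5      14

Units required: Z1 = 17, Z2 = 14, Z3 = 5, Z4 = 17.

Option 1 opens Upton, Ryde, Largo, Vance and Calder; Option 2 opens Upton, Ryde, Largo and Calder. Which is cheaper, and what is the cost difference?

Option 2 is cheaper by 71.

Option 1: {Upton, Ryde, Largo, Vance, Calder}: Z1→Ryde 2·17=34, Z2→Ryde 2·14=28, Z3→Upton 4·5=20, Z4→Vance 5·17=85. Service 167; fixed 382; total 549.
Option 2: {Upton, Ryde, Largo, Calder}: Z1→Ryde 2·17=34, Z2→Ryde 2·14=28, Z3→Upton 4·5=20, Z4→Upton 6·17=102. Service 184; fixed 294; total 478.
Difference: |549 − 478| = 71.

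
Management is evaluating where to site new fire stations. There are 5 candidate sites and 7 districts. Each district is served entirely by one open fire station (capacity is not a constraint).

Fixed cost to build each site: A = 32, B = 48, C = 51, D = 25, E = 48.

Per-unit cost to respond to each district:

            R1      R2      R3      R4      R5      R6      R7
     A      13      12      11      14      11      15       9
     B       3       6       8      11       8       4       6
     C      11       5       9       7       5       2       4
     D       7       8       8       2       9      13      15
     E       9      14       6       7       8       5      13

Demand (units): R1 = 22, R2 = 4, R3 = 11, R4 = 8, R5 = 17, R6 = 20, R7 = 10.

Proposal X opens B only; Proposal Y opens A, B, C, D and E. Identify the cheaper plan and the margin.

Proposal Y is cheaper by 53.

Proposal X: {B}: R1→B 3·22=66, R2→B 6·4=24, R3→B 8·11=88, R4→B 11·8=88, R5→B 8·17=136, R6→B 4·20=80, R7→B 6·10=60. Service 542; fixed 48; total 590.
Proposal Y: {A, B, C, D, E}: R1→B 3·22=66, R2→C 5·4=20, R3→E 6·11=66, R4→D 2·8=16, R5→C 5·17=85, R6→C 2·20=40, R7→C 4·10=40. Service 333; fixed 204; total 537.
Difference: |590 − 537| = 53.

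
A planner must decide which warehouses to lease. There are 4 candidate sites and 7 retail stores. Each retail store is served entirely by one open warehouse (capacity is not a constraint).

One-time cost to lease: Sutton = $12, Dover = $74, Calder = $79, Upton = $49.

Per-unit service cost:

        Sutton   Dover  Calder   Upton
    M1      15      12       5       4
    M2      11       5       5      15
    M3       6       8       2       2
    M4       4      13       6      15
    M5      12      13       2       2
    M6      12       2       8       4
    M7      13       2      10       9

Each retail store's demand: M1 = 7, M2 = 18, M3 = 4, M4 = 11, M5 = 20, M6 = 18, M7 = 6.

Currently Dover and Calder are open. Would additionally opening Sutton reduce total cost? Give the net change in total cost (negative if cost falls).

Yes — net change −10 (cost falls by 10).

Current service cost with {Dover, Calder}: 287.
Adding Sutton: each retail store re-picks its cheapest; new service cost 265, saving 22.
Extra fixed cost: 12. Net change = 12 − 22 = -10.
(Totals: 440 → 430.)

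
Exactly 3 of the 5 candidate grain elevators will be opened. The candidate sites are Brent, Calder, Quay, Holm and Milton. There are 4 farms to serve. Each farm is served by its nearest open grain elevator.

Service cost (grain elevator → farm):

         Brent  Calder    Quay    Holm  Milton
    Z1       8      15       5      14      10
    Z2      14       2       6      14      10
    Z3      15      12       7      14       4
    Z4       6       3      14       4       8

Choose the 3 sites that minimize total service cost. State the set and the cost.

With exactly 3 open, each farm uses its cheapest among the chosen.
{Calder, Quay, Milton}: Z1→Quay 5, Z2→Calder 2, Z3→Milton 4, Z4→Calder 3. Service cost 14.
{Brent, Calder, Quay}: service cost 17
{Brent, Calder, Milton}: service cost 17
Among all 10 size-3 choices, {Calder, Quay, Milton} is lowest.

Choose Calder, Quay and Milton; total service cost 14.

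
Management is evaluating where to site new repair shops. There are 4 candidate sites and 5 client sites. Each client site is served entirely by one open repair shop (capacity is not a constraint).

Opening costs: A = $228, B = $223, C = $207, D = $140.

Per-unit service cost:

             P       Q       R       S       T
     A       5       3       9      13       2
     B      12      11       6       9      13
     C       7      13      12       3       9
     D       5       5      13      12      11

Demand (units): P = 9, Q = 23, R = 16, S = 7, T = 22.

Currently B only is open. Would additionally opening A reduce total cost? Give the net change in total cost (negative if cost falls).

Current service cost with {B}: 806.
Adding A: each client site re-picks its cheapest; new service cost 317, saving 489.
Extra fixed cost: 228. Net change = 228 − 489 = -261.
(Totals: 1029 → 768.)

Yes — net change −261 (cost falls by 261).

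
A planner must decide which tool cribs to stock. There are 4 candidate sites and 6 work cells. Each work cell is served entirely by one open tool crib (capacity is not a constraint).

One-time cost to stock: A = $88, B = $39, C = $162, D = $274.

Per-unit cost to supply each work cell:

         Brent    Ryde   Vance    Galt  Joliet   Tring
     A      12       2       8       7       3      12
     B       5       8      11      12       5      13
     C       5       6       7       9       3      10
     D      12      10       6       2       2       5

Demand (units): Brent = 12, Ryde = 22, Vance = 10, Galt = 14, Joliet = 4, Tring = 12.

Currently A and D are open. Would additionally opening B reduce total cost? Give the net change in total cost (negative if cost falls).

Yes — net change −45 (cost falls by 45).

Current service cost with {A, D}: 344.
Adding B: each work cell re-picks its cheapest; new service cost 260, saving 84.
Extra fixed cost: 39. Net change = 39 − 84 = -45.
(Totals: 706 → 661.)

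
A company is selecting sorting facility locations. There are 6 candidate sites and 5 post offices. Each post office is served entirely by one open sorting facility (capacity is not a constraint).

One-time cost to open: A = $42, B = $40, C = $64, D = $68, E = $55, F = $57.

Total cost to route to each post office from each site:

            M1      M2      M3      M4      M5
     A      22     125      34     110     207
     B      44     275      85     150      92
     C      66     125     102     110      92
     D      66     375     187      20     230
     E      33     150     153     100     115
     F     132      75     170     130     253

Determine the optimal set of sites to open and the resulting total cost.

For any fixed open set, each post office goes to its cheapest open site; total = fixed + service.
{A, B, D}: M1→A 22, M2→A 125, M3→A 34, M4→D 20, M5→B 92. Service 293; fixed 150; total 443.
{A, B, D, F}: service 243 + fixed 207 = 450
{A, B}: service 383 + fixed 82 = 465
{A, B, C, D, E, F}: service 243 + fixed 326 = 569
No other subset beats 443.

Open A, B and D; minimum total cost 443.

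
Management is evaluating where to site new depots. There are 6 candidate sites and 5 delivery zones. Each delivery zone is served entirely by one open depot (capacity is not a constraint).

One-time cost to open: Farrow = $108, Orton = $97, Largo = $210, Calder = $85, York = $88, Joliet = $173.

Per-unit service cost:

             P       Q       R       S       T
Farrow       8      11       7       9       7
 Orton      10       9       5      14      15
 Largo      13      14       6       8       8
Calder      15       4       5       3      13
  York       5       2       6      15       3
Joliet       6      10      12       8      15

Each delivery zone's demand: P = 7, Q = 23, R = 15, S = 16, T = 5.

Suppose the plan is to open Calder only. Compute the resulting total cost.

Total cost: 470

Each delivery zone is assigned to its cheapest site among the open ones.
{Calder}: P→Calder 15·7=105, Q→Calder 4·23=92, R→Calder 5·15=75, S→Calder 3·16=48, T→Calder 13·5=65. Service 385; fixed 85; total 470.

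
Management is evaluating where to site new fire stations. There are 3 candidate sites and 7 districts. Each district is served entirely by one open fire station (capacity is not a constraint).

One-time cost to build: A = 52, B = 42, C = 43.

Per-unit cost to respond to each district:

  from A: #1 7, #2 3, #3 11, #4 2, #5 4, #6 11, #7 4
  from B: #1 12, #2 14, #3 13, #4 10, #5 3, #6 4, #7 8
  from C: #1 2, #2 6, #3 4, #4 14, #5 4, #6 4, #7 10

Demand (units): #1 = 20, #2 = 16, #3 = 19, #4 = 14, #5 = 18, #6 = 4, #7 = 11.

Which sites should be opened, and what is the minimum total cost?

Open A and C; minimum total cost 419.

For any fixed open set, each district goes to its cheapest open site; total = fixed + service.
{A, C}: #1→C 2·20=40, #2→A 3·16=48, #3→C 4·19=76, #4→A 2·14=28, #5→A 4·18=72, #6→C 4·4=16, #7→A 4·11=44. Service 324; fixed 95; total 419.
{A, B, C}: #1→C 2·20=40, #2→A 3·16=48, #3→C 4·19=76, #4→A 2·14=28, #5→B 3·18=54, #6→B 4·4=16, #7→A 4·11=44. Service 306; fixed 137; total 443.
{B, C}: #1→C 2·20=40, #2→C 6·16=96, #3→C 4·19=76, #4→B 10·14=140, #5→B 3·18=54, #6→B 4·4=16, #7→B 8·11=88. Service 510; fixed 85; total 595.
{B}: service 1009 + fixed 42 = 1051
No other subset beats 419.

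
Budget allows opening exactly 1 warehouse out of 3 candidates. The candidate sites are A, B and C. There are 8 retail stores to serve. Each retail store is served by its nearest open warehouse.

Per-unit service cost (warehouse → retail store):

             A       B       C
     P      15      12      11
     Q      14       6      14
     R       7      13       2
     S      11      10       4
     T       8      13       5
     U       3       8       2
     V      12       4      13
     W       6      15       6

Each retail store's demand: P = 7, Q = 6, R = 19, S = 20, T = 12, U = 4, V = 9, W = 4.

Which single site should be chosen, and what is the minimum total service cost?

Choose C only; total service cost 488.

With exactly 1 open, each retail store uses its cheapest among the chosen.
{C}: P→C 11·7=77, Q→C 14·6=84, R→C 2·19=38, S→C 4·20=80, T→C 5·12=60, U→C 2·4=8, V→C 13·9=117, W→C 6·4=24. Service cost 488.
{A}: service cost 782
{B}: service cost 851
Among all 3 size-1 choices, {C} is lowest.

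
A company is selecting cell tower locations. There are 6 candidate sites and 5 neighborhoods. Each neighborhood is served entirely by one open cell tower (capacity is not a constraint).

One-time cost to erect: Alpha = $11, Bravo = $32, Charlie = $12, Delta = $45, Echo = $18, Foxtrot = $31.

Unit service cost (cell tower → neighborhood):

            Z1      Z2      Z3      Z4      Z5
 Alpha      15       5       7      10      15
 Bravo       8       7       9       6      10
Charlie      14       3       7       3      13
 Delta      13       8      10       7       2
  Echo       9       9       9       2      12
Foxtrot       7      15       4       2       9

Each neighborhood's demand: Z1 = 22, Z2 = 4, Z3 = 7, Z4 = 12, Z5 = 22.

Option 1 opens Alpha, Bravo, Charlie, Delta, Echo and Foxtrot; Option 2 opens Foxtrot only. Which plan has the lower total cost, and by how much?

Option 1: {Alpha, Bravo, Charlie, Delta, Echo, Foxtrot}: Z1→Foxtrot 7·22=154, Z2→Charlie 3·4=12, Z3→Foxtrot 4·7=28, Z4→Echo 2·12=24, Z5→Delta 2·22=44. Service 262; fixed 149; total 411.
Option 2: {Foxtrot}: Z1→Foxtrot 7·22=154, Z2→Foxtrot 15·4=60, Z3→Foxtrot 4·7=28, Z4→Foxtrot 2·12=24, Z5→Foxtrot 9·22=198. Service 464; fixed 31; total 495.
Difference: |411 − 495| = 84.

Option 1 is cheaper by 84.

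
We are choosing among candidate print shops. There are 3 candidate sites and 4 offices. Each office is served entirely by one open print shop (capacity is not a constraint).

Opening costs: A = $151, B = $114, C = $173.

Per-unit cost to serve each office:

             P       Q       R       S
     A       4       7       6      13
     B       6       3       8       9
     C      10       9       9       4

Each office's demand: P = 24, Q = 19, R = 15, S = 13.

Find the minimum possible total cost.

Minimum total cost: 552

For any fixed open set, each office goes to its cheapest open site; total = fixed + service.
{B}: P→B 6·24=144, Q→B 3·19=57, R→B 8·15=120, S→B 9·13=117. Service 438; fixed 114; total 552.
{A, B}: service 360 + fixed 265 = 625
{A}: service 488 + fixed 151 = 639
{A, B, C}: service 295 + fixed 438 = 733
No other subset beats 552.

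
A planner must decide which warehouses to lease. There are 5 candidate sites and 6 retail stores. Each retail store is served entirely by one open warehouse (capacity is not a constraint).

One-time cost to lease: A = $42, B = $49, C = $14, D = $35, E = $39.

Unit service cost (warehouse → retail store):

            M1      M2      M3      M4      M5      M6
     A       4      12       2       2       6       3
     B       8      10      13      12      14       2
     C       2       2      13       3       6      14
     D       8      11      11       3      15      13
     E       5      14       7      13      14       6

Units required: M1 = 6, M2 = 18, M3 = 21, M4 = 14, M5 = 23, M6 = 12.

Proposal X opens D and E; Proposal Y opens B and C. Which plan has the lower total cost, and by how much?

Proposal X: {D, E}: M1→E 5·6=30, M2→D 11·18=198, M3→E 7·21=147, M4→D 3·14=42, M5→E 14·23=322, M6→E 6·12=72. Service 811; fixed 74; total 885.
Proposal Y: {B, C}: M1→C 2·6=12, M2→C 2·18=36, M3→B 13·21=273, M4→C 3·14=42, M5→C 6·23=138, M6→B 2·12=24. Service 525; fixed 63; total 588.
Difference: |885 − 588| = 297.

Proposal Y is cheaper by 297.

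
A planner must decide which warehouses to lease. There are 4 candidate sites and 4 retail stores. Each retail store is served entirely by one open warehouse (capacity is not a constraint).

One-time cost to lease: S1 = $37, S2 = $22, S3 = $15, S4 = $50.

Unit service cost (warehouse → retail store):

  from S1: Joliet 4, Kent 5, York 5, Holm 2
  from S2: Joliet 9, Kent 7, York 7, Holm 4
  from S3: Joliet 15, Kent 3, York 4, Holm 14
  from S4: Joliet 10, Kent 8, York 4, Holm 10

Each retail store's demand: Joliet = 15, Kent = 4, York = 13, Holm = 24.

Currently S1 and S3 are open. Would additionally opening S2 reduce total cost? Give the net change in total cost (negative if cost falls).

Current service cost with {S1, S3}: 172.
Adding S2: each retail store re-picks its cheapest; new service cost 172, saving 0.
Extra fixed cost: 22. Net change = 22 − 0 = 22.
(Totals: 224 → 246.)

No — net change +22 (cost rises by 22).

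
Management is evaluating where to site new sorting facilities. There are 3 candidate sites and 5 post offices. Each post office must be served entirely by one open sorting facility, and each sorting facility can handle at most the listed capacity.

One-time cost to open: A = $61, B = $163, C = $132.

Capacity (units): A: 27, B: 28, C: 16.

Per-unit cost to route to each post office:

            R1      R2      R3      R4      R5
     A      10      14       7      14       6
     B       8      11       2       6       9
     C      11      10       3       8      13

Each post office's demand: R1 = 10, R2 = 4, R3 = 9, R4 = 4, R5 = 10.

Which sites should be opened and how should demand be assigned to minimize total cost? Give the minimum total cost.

Minimum total cost: 450

Open {A, B}: R1→B 8·10=80, R2→B 11·4=44, R3→B 2·9=18, R4→B 6·4=24, R5→A 6·10=60.
Loads: A carries 10/27, B carries 27/28. Service 226; fixed 224; total 450.
Next best feasible plan costs 462.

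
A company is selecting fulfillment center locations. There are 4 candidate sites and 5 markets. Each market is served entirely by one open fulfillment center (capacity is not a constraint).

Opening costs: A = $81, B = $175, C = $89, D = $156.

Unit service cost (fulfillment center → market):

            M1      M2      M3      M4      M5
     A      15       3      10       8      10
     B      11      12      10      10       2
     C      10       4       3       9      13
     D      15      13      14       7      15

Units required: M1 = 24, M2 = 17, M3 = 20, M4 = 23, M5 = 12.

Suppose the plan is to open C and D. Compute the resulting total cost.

Total cost: 930

Each market is assigned to its cheapest site among the open ones.
{C, D}: M1→C 10·24=240, M2→C 4·17=68, M3→C 3·20=60, M4→D 7·23=161, M5→C 13·12=156. Service 685; fixed 245; total 930.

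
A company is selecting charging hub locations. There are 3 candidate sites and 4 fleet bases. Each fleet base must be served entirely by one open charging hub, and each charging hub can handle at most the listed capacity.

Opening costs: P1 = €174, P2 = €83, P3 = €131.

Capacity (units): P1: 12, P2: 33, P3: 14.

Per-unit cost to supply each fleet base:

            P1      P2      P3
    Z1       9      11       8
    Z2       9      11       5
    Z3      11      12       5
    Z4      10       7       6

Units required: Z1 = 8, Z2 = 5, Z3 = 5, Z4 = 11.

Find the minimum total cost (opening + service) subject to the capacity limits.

Open {P2}: Z1→P2 11·8=88, Z2→P2 11·5=55, Z3→P2 12·5=60, Z4→P2 7·11=77.
Loads: P2 carries 29/33. Service 280; fixed 83; total 363.
Next best feasible plan costs 429.

Minimum total cost: 363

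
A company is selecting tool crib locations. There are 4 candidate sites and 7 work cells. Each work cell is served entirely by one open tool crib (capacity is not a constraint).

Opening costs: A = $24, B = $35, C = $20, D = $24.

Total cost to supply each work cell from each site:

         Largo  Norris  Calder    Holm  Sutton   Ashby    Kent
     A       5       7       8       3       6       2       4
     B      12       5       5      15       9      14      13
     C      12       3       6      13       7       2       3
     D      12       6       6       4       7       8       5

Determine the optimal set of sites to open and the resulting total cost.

For any fixed open set, each work cell goes to its cheapest open site; total = fixed + service.
{A}: Largo→A 5, Norris→A 7, Calder→A 8, Holm→A 3, Sutton→A 6, Ashby→A 2, Kent→A 4. Service 35; fixed 24; total 59.
{C}: service 46 + fixed 20 = 66
{A, C}: service 28 + fixed 44 = 72
{A, B, C, D}: service 27 + fixed 103 = 130
(All 15 nonempty subsets were checked; A only is lowest.)

Open A only; minimum total cost 59.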